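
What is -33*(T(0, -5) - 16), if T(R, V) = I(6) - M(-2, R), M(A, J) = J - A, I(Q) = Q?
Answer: 396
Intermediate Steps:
T(R, V) = 4 - R (T(R, V) = 6 - (R - 1*(-2)) = 6 - (R + 2) = 6 - (2 + R) = 6 + (-2 - R) = 4 - R)
-33*(T(0, -5) - 16) = -33*((4 - 1*0) - 16) = -33*((4 + 0) - 16) = -33*(4 - 16) = -33*(-12) = 396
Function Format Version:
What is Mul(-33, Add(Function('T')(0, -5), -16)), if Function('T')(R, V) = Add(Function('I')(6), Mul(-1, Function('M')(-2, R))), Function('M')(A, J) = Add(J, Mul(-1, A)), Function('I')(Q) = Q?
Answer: 396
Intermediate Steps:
Function('T')(R, V) = Add(4, Mul(-1, R)) (Function('T')(R, V) = Add(6, Mul(-1, Add(R, Mul(-1, -2)))) = Add(6, Mul(-1, Add(R, 2))) = Add(6, Mul(-1, Add(2, R))) = Add(6, Add(-2, Mul(-1, R))) = Add(4, Mul(-1, R)))
Mul(-33, Add(Function('T')(0, -5), -16)) = Mul(-33, Add(Add(4, Mul(-1, 0)), -16)) = Mul(-33, Add(Add(4, 0), -16)) = Mul(-33, Add(4, -16)) = Mul(-33, -12) = 396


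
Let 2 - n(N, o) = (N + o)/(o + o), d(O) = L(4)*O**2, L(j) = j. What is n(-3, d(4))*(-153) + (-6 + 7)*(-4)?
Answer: -30347/128 ≈ -237.09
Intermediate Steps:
d(O) = 4*O**2
n(N, o) = 2 - (N + o)/(2*o) (n(N, o) = 2 - (N + o)/(o + o) = 2 - (N + o)/(2*o))
n(-3, d(4))*(-153) + (-6 + 7)*(-4) = ((-1*(-3) + 3*(4*4**2))/(2*((4*4**2))))*(-153) + (-6 + 7)*(-4) = ((3 + 3*(4*16))/(2*((4*16))))*(-153) + 1*(-4) = ((1/2)*(3 + 3*64)/64)*(-153) - 4 = ((1/2)*(1/64)*(3 + 192))*(-153) - 4 = ((1/2)*(1/64)*195)*(-153) - 4 = (195/128)*(-153) - 4 = -29835/128 - 4 = -30347/128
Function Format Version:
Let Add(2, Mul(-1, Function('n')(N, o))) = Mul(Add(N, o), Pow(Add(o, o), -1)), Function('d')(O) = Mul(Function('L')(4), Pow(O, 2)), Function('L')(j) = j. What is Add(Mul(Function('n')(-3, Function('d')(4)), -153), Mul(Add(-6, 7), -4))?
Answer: Rational(-30347, 128) ≈ -237.09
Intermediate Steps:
Function('d')(O) = Mul(4, Pow(O, 2))
Function('n')(N, o) = Add(2, Mul(Rational(-1, 2), Pow(o, -1), Add(N, o))) (Function('n')(N, o) = Add(2, Mul(-1, Mul(Add(N, o), Pow(Add(o, o), -1)))) = Add(2, Mul(-1, Mul(Add(N, o), Pow(Mul(2, o), -1)))) = Add(2, Mul(-1, Mul(Add(N, o), Mul(Rational(1, 2), Pow(o, -1))))) = Add(2, Mul(-1, Mul(Rational(1, 2), Pow(o, -1), Add(N, o)))) = Add(2, Mul(Rational(-1, 2), Pow(o, -1), Add(N, o))))
Add(Mul(Function('n')(-3, Function('d')(4)), -153), Mul(Add(-6, 7), -4)) = Add(Mul(Mul(Rational(1, 2), Pow(Mul(4, Pow(4, 2)), -1), Add(Mul(-1, -3), Mul(3, Mul(4, Pow(4, 2))))), -153), Mul(Add(-6, 7), -4)) = Add(Mul(Mul(Rational(1, 2), Pow(Mul(4, 16), -1), Add(3, Mul(3, Mul(4, 16)))), -153), Mul(1, -4)) = Add(Mul(Mul(Rational(1, 2), Pow(64, -1), Add(3, Mul(3, 64))), -153), -4) = Add(Mul(Mul(Rational(1, 2), Rational(1, 64), Add(3, 192)), -153), -4) = Add(Mul(Mul(Rational(1, 2), Rational(1, 64), 195), -153), -4) = Add(Mul(Rational(195, 128), -153), -4) = Add(Rational(-29835, 128), -4) = Rational(-30347, 128)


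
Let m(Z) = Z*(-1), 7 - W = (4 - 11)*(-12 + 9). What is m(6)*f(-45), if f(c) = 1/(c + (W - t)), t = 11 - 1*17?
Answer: 6/53 ≈ 0.11321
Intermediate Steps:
W = -14 (W = 7 - (4 - 11)*(-12 + 9) = 7 - (-7)*(-3) = 7 - 1*21 = 7 - 21 = -14)
t = -6 (t = 11 - 17 = -6)
m(Z) = -Z
f(c) = 1/(-8 + c) (f(c) = 1/(c + (-14 - 1*(-6))) = 1/(c + (-14 + 6)) = 1/(c - 8) = 1/(-8 + c))
m(6)*f(-45) = (-1*6)/(-8 - 45) = -6/(-53) = -6*(-1/53) = 6/53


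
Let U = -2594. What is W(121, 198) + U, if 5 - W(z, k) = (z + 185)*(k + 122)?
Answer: -100509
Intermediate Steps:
W(z, k) = 5 - (122 + k)*(185 + z) (W(z, k) = 5 - (z + 185)*(k + 122) = 5 - (185 + z)*(122 + k) = 5 - (122 + k)*(185 + z))
W(121, 198) + U = (-22565 - 185*198 - 122*121 - 1*198*121) - 2594 = (-22565 - 36630 - 14762 - 23958) - 2594 = -97915 - 2594 = -100509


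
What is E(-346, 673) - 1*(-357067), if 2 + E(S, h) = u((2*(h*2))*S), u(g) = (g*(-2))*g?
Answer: -1735130784183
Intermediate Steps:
u(g) = -2*g² (u(g) = (-2*g)*g = -2*g²)
E(S, h) = -2 - 32*S²*h² (E(S, h) = -2 - 2*16*S²*h² = -2 - 32*S²*h²)
E(-346, 673) - 1*(-357067) = (-2 - 32*(-346)²*673²) - 1*(-357067) = (-2 - 32*119716*452929) + 357067 = (-2 - 1735131141248) + 357067 = -1735131141250 + 357067 = -1735130784183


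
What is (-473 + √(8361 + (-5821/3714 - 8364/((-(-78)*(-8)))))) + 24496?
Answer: 24023 + √19518350644767/48282 ≈ 24115.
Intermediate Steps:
(-473 + √(8361 + (-5821/3714 - 8364/((-(-78)*(-8)))))) + 24496 = (-473 + √(8361 + (-5821*1/3714 - 8364/((-13*48))))) + 24496 = (-473 + √(8361 + (-5821/3714 - 8364/(-624)))) + 24496 = (-473 + √(8361 + (-5821/3714 - 8364*(-1/624)))) + 24496 = (-473 + √(8361 + (-5821/3714 + 697/52))) + 24496 = (-473 + √(8361 + 1142983/96564)) + 24496 = (-473 + √(808514587/96564)) + 24496 = (-473 + √19518350644767/48282) + 24496 = 24023 + √19518350644767/48282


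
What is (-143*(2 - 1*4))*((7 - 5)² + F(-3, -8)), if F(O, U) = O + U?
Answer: -2002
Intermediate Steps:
(-143*(2 - 1*4))*((7 - 5)² + F(-3, -8)) = (-143*(2 - 1*4))*((7 - 5)² + (-3 - 8)) = (-143*(2 - 4))*(2² - 11) = (-143*(-2))*(4 - 11) = 286*(-7) = -2002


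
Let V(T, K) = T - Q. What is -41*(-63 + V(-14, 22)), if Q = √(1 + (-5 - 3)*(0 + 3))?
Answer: 3157 + 41*I*√23 ≈ 3157.0 + 196.63*I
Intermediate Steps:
Q = I*√23 (Q = √(1 - 8*3) = √(1 - 24) = √(-23) = I*√23 ≈ 4.7958*I)
V(T, K) = T - I*√23
-41*(-63 + V(-14, 22)) = -41*(-63 + (-14 - I*√23)) = -41*(-77 - I*√23) = 3157 + 41*I*√23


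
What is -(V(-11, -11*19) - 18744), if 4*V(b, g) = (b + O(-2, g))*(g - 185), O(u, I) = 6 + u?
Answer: 36109/2 ≈ 18055.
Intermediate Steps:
V(b, g) = (-185 + g)*(4 + b)/4 (V(b, g) = ((b + (6 - 2))*(g - 185))/4 = ((b + 4)*(-185 + g))/4 = ((4 + b)*(-185 + g))/4 = ((-185 + g)*(4 + b))/4 = (-185 + g)*(4 + b)/4)
-(V(-11, -11*19) - 18744) = -((-185 - 11*19 - 185/4*(-11) + (1/4)*(-11)*(-11*19)) - 18744) = -((-185 - 209 + 2035/4 + (1/4)*(-11)*(-209)) - 18744) = -((-185 - 209 + 2035/4 + 2299/4) - 18744) = -(1379/2 - 18744) = -1*(-36109/2) = 36109/2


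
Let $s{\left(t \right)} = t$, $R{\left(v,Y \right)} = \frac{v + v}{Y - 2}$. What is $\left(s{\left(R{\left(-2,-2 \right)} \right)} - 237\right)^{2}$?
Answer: $55696$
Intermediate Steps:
$R{\left(v,Y \right)} = \frac{2 v}{-2 + Y}$
$\left(s{\left(R{\left(-2,-2 \right)} \right)} - 237\right)^{2} = \left(2 \left(-2\right) \frac{1}{-2 - 2} - 237\right)^{2} = \left(2 \left(-2\right) \frac{1}{-4} - 237\right)^{2} = \left(2 \left(-2\right) \left(- \frac{1}{4}\right) - 237\right)^{2} = \left(1 - 237\right)^{2} = \left(-236\right)^{2} = 55696$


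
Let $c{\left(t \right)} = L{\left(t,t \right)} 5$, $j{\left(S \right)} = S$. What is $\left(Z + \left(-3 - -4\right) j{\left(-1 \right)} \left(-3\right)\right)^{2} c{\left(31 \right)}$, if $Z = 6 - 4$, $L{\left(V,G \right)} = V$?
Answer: $3875$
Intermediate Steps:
$c{\left(t \right)} = 5 t$ ($c{\left(t \right)} = t 5 = 5 t$)
$Z = 2$
$\left(Z + \left(-3 - -4\right) j{\left(-1 \right)} \left(-3\right)\right)^{2} c{\left(31 \right)} = \left(2 + \left(-3 - -4\right) \left(-1\right) \left(-3\right)\right)^{2} \cdot 5 \cdot 31 = \left(2 + \left(-3 + 4\right) \left(-1\right) \left(-3\right)\right)^{2} \cdot 155 = \left(2 + 1 \left(-1\right) \left(-3\right)\right)^{2} \cdot 155 = \left(2 - -3\right)^{2} \cdot 155 = \left(2 + 3\right)^{2} \cdot 155 = 5^{2} \cdot 155 = 25 \cdot 155 = 3875$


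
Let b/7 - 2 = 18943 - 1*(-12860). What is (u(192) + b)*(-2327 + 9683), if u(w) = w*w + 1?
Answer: 1908882000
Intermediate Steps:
u(w) = 1 + w**2 (u(w) = w**2 + 1 = 1 + w**2)
b = 222635 (b = 14 + 7*(18943 - 1*(-12860)) = 14 + 7*(18943 + 12860) = 14 + 7*31803 = 14 + 222621 = 222635)
(u(192) + b)*(-2327 + 9683) = ((1 + 192**2) + 222635)*(-2327 + 9683) = ((1 + 36864) + 222635)*7356 = (36865 + 222635)*7356 = 259500*7356 = 1908882000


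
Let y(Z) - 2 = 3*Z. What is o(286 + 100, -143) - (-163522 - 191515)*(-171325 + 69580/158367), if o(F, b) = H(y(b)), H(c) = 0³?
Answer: -9632919516522715/158367 ≈ -6.0827e+10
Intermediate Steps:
y(Z) = 2 + 3*Z
H(c) = 0
o(F, b) = 0
o(286 + 100, -143) - (-163522 - 191515)*(-171325 + 69580/158367) = 0 - (-163522 - 191515)*(-171325 + 69580/158367) = 0 - (-355037)*(-171325 + 69580*(1/158367)) = 0 - (-355037)*(-171325 + 69580/158367) = 0 - (-355037)*(-27132156695)/158367 = 0 - 1*9632919516522715/158367 = 0 - 9632919516522715/158367 = -9632919516522715/158367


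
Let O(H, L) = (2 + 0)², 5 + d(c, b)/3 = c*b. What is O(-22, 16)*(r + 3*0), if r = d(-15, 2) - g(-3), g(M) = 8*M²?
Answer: -708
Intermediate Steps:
d(c, b) = -15 + 3*b*c (d(c, b) = -15 + 3*(c*b) = -15 + 3*(b*c) = -15 + 3*b*c)
O(H, L) = 4 (O(H, L) = 2² = 4)
r = -177 (r = (-15 + 3*2*(-15)) - 8*(-3)² = (-15 - 90) - 8*9 = -105 - 1*72 = -105 - 72 = -177)
O(-22, 16)*(r + 3*0) = 4*(-177 + 3*0) = 4*(-177 + 0) = 4*(-177) = -708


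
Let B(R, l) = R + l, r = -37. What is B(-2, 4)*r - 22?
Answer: -96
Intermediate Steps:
B(-2, 4)*r - 22 = (-2 + 4)*(-37) - 22 = 2*(-37) - 22 = -74 - 22 = -96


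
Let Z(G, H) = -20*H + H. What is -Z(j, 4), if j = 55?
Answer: 76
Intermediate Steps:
Z(G, H) = -19*H
-Z(j, 4) = -(-19)*4 = -1*(-76) = 76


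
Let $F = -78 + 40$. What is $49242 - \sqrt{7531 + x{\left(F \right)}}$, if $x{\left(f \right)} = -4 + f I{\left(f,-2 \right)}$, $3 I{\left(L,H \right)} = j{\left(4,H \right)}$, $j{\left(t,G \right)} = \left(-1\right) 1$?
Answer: $49242 - \frac{\sqrt{67857}}{3} \approx 49155.0$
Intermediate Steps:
$j{\left(t,G \right)} = -1$
$I{\left(L,H \right)} = - \frac{1}{3}$ ($I{\left(L,H \right)} = \frac{1}{3} \left(-1\right) = - \frac{1}{3}$)
$F = -38$
$x{\left(f \right)} = -4 - \frac{f}{3}$ ($x{\left(f \right)} = -4 + f \left(- \frac{1}{3}\right) = -4 - \frac{f}{3}$)
$49242 - \sqrt{7531 + x{\left(F \right)}} = 49242 - \sqrt{7531 - - \frac{26}{3}} = 49242 - \sqrt{7531 + \left(-4 + \frac{38}{3}\right)} = 49242 - \sqrt{7531 + \frac{26}{3}} = 49242 - \sqrt{\frac{22619}{3}} = 49242 - \frac{\sqrt{67857}}{3}$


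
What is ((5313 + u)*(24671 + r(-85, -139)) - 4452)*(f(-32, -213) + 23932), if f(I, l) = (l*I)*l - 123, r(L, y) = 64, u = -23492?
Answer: 642116910613983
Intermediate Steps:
f(I, l) = -123 + I*l**2 (f(I, l) = (I*l)*l - 123 = I*l**2 - 123 = -123 + I*l**2)
((5313 + u)*(24671 + r(-85, -139)) - 4452)*(f(-32, -213) + 23932) = ((5313 - 23492)*(24671 + 64) - 4452)*((-123 - 32*(-213)**2) + 23932) = (-18179*24735 - 4452)*((-123 - 32*45369) + 23932) = (-449657565 - 4452)*((-123 - 1451808) + 23932) = -449662017*(-1451931 + 23932) = -449662017*(-1427999) = 642116910613983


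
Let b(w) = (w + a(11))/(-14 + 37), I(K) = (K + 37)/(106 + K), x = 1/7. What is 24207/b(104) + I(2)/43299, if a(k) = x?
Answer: 25000053635/4676292 ≈ 5346.1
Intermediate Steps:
x = ⅐ ≈ 0.14286
a(k) = ⅐
I(K) = (37 + K)/(106 + K)
b(w) = 1/161 + w/23 (b(w) = (w + ⅐)/(-14 + 37) = (⅐ + w)/23 = (⅐ + w)*(1/23) = 1/161 + w/23)
24207/b(104) + I(2)/43299 = 24207/(1/161 + (1/23)*104) + ((37 + 2)/(106 + 2))/43299 = 24207/(1/161 + 104/23) + (39/108)*(1/43299) = 24207/(729/161) + ((1/108)*39)*(1/43299) = 24207*(161/729) + (13/36)*(1/43299) = 1299109/243 + 13/1558764 = 25000053635/4676292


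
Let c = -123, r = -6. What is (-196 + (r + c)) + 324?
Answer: -1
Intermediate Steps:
(-196 + (r + c)) + 324 = (-196 + (-6 - 123)) + 324 = (-196 - 129) + 324 = -325 + 324 = -1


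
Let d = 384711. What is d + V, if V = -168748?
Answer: 215963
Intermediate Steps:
d + V = 384711 - 168748 = 215963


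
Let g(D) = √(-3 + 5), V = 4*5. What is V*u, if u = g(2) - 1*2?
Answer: -40 + 20*√2 ≈ -11.716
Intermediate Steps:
V = 20
g(D) = √2
u = -2 + √2 (u = √2 - 1*2 = √2 - 2 = -2 + √2 ≈ -0.58579)
V*u = 20*(-2 + √2) = -40 + 20*√2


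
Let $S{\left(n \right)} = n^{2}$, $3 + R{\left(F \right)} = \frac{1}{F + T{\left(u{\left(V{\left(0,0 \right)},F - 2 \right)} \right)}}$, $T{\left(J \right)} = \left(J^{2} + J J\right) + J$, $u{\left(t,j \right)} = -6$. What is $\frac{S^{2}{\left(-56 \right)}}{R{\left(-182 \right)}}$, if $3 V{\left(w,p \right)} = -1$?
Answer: $- \frac{1140801536}{349} \approx -3.2688 \cdot 10^{6}$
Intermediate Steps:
$V{\left(w,p \right)} = - \frac{1}{3}$ ($V{\left(w,p \right)} = \frac{1}{3} \left(-1\right) = - \frac{1}{3}$)
$T{\left(J \right)} = J + 2 J^{2}$ ($T{\left(J \right)} = \left(J^{2} + J^{2}\right) + J = 2 J^{2} + J = J + 2 J^{2}$)
$R{\left(F \right)} = -3 + \frac{1}{66 + F}$ ($R{\left(F \right)} = -3 + \frac{1}{F - 6 \left(1 + 2 \left(-6\right)\right)} = -3 + \frac{1}{F - 6 \left(1 - 12\right)} = -3 + \frac{1}{F - -66} = -3 + \frac{1}{F + 66} = -3 + \frac{1}{66 + F}$)
$\frac{S^{2}{\left(-56 \right)}}{R{\left(-182 \right)}} = \frac{\left(\left(-56\right)^{2}\right)^{2}}{\frac{1}{66 - 182} \left(-197 - -546\right)} = \frac{3136^{2}}{\frac{1}{-116} \left(-197 + 546\right)} = \frac{9834496}{\left(- \frac{1}{116}\right) 349} = \frac{9834496}{- \frac{349}{116}} = 9834496 \left(- \frac{116}{349}\right) = - \frac{1140801536}{349}$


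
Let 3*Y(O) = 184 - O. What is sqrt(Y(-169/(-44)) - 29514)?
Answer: I*sqrt(128301393)/66 ≈ 171.62*I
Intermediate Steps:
Y(O) = 184/3 - O/3 (Y(O) = (184 - O)/3 = 184/3 - O/3)
sqrt(Y(-169/(-44)) - 29514) = sqrt((184/3 - (-169)/(3*(-44))) - 29514) = sqrt((184/3 - (-169)*(-1)/(3*44)) - 29514) = sqrt((184/3 - 1/3*169/44) - 29514) = sqrt((184/3 - 169/132) - 29514) = sqrt(7927/132 - 29514) = sqrt(-3887921/132) = I*sqrt(128301393)/66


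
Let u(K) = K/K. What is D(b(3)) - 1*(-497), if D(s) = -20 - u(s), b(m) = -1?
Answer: 476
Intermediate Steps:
u(K) = 1
D(s) = -21 (D(s) = -20 - 1*1 = -20 - 1 = -21)
D(b(3)) - 1*(-497) = -21 - 1*(-497) = -21 + 497 = 476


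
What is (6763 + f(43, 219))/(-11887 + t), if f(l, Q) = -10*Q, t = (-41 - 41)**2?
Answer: -4573/5163 ≈ -0.88573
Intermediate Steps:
t = 6724 (t = (-82)**2 = 6724)
(6763 + f(43, 219))/(-11887 + t) = (6763 - 10*219)/(-11887 + 6724) = (6763 - 2190)/(-5163) = 4573*(-1/5163) = -4573/5163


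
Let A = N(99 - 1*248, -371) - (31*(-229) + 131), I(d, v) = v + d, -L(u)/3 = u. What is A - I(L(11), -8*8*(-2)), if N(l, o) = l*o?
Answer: 62152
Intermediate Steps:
L(u) = -3*u
I(d, v) = d + v
A = 62247 (A = (99 - 1*248)*(-371) - (31*(-229) + 131) = (99 - 248)*(-371) - (-7099 + 131) = -149*(-371) - 1*(-6968) = 55279 + 6968 = 62247)
A - I(L(11), -8*8*(-2)) = 62247 - (-3*11 - 8*8*(-2)) = 62247 - (-33 - 64*(-2)) = 62247 - (-33 + 128) = 62247 - 1*95 = 62247 - 95 = 62152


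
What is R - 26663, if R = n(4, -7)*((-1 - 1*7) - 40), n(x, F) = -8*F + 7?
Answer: -29687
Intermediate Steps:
n(x, F) = 7 - 8*F
R = -3024 (R = (7 - 8*(-7))*((-1 - 1*7) - 40) = (7 + 56)*((-1 - 7) - 40) = 63*(-8 - 40) = 63*(-48) = -3024)
R - 26663 = -3024 - 26663 = -29687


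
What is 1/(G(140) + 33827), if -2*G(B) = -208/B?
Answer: 35/1183971 ≈ 2.9562e-5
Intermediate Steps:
G(B) = 104/B (G(B) = -(-104)/B = 104/B)
1/(G(140) + 33827) = 1/(104/140 + 33827) = 1/(104*(1/140) + 33827) = 1/(26/35 + 33827) = 1/(1183971/35) = 35/1183971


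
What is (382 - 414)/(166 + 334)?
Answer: -8/125 ≈ -0.064000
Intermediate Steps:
(382 - 414)/(166 + 334) = -32/500 = -32*1/500 = -8/125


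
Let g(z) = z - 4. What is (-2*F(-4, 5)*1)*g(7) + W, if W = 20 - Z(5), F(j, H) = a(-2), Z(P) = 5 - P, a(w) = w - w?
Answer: 20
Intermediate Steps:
a(w) = 0
g(z) = -4 + z
F(j, H) = 0
W = 20 (W = 20 - (5 - 1*5) = 20 - (5 - 5) = 20 - 1*0 = 20 + 0 = 20)
(-2*F(-4, 5)*1)*g(7) + W = (-2*0*1)*(-4 + 7) + 20 = (0*1)*3 + 20 = 0*3 + 20 = 0 + 20 = 20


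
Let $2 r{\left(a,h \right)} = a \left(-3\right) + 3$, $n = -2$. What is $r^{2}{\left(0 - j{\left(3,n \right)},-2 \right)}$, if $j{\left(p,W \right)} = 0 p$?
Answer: $\frac{9}{4} \approx 2.25$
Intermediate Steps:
$j{\left(p,W \right)} = 0$
$r{\left(a,h \right)} = \frac{3}{2} - \frac{3 a}{2}$ ($r{\left(a,h \right)} = \frac{a \left(-3\right) + 3}{2} = \frac{- 3 a + 3}{2} = \frac{3 - 3 a}{2} = \frac{3}{2} - \frac{3 a}{2}$)
$r^{2}{\left(0 - j{\left(3,n \right)},-2 \right)} = \left(\frac{3}{2} - \frac{3 \left(0 - 0\right)}{2}\right)^{2} = \left(\frac{3}{2} - \frac{3 \left(0 + 0\right)}{2}\right)^{2} = \left(\frac{3}{2} - 0\right)^{2} = \left(\frac{3}{2} + 0\right)^{2} = \left(\frac{3}{2}\right)^{2} = \frac{9}{4}$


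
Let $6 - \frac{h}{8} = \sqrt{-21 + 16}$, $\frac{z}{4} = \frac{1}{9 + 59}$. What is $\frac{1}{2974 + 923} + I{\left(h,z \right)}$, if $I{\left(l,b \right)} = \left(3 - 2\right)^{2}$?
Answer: $\frac{3898}{3897} \approx 1.0003$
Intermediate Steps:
$z = \frac{1}{17}$ ($z = \frac{4}{9 + 59} = \frac{4}{68} = 4 \cdot \frac{1}{68} = \frac{1}{17} \approx 0.058824$)
$h = 48 - 8 i \sqrt{5}$ ($h = 48 - 8 \sqrt{-21 + 16} = 48 - 8 \sqrt{-5} = 48 - 8 i \sqrt{5} \approx 48.0 - 17.889 i$)
$I{\left(l,b \right)} = 1$ ($I{\left(l,b \right)} = 1^{2} = 1$)
$\frac{1}{2974 + 923} + I{\left(h,z \right)} = \frac{1}{2974 + 923} + 1 = \frac{1}{3897} + 1 = \frac{3898}{3897}$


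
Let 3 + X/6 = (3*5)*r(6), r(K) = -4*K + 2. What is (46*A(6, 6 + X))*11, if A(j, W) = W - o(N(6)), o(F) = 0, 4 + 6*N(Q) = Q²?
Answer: -1007952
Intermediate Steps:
r(K) = 2 - 4*K
N(Q) = -⅔ + Q²/6
X = -1998 (X = -18 + 6*((3*5)*(2 - 4*6)) = -18 + 6*(15*(2 - 24)) = -18 + 6*(15*(-22)) = -18 + 6*(-330) = -18 - 1980 = -1998)
A(j, W) = W (A(j, W) = W - 1*0 = W + 0 = W)
(46*A(6, 6 + X))*11 = (46*(6 - 1998))*11 = (46*(-1992))*11 = -91632*11 = -1007952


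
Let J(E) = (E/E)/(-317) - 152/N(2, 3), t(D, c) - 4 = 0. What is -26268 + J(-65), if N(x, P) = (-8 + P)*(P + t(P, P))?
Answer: -291395311/11095 ≈ -26264.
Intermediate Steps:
t(D, c) = 4 (t(D, c) = 4 + 0 = 4)
N(x, P) = (-8 + P)*(4 + P) (N(x, P) = (-8 + P)*(P + 4) = (-8 + P)*(4 + P))
J(E) = 48149/11095 (J(E) = (E/E)/(-317) - 152/(-32 + 3² - 4*3) = 1*(-1/317) - 152/(-32 + 9 - 12) = -1/317 - 152/(-35) = -1/317 - 152*(-1/35) = -1/317 + 152/35 = 48149/11095)
-26268 + J(-65) = -26268 + 48149/11095 = -291395311/11095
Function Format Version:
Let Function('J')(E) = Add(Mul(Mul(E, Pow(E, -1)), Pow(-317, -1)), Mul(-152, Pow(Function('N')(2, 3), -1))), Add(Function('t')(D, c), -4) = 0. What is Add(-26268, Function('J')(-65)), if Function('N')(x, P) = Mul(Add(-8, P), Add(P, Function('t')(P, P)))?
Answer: Rational(-291395311, 11095) ≈ -26264.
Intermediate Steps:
Function('t')(D, c) = 4 (Function('t')(D, c) = Add(4, 0) = 4)
Function('N')(x, P) = Mul(Add(-8, P), Add(4, P)) (Function('N')(x, P) = Mul(Add(-8, P), Add(P, 4)) = Mul(Add(-8, P), Add(4, P)))
Function('J')(E) = Rational(48149, 11095) (Function('J')(E) = Add(Mul(Mul(E, Pow(E, -1)), Pow(-317, -1)), Mul(-152, Pow(Add(-32, Pow(3, 2), Mul(-4, 3)), -1))) = Add(Mul(1, Rational(-1, 317)), Mul(-152, Pow(Add(-32, 9, -12), -1))) = Add(Rational(-1, 317), Mul(-152, Pow(-35, -1))) = Add(Rational(-1, 317), Mul(-152, Rational(-1, 35))) = Add(Rational(-1, 317), Rational(152, 35)) = Rational(48149, 11095))
Add(-26268, Function('J')(-65)) = Add(-26268, Rational(48149, 11095)) = Rational(-291395311, 11095)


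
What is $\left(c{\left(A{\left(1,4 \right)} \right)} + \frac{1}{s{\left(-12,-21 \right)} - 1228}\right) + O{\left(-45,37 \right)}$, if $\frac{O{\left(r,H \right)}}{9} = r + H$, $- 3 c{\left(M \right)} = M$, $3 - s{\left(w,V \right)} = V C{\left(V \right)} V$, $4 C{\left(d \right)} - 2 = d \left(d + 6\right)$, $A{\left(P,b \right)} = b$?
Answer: $- \frac{31833352}{434091} \approx -73.333$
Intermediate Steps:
$C{\left(d \right)} = \frac{1}{2} + \frac{d \left(6 + d\right)}{4}$ ($C{\left(d \right)} = \frac{1}{2} + \frac{d \left(d + 6\right)}{4} = \frac{1}{2} + \frac{d \left(6 + d\right)}{4}$)
$s{\left(w,V \right)} = 3 - V^{2} \left(\frac{1}{2} + \frac{V^{2}}{4} + \frac{3 V}{2}\right)$ ($s{\left(w,V \right)} = 3 - V \left(\frac{1}{2} + \frac{V^{2}}{4} + \frac{3 V}{2}\right) V = 3 - V^{2} \left(\frac{1}{2} + \frac{V^{2}}{4} + \frac{3 V}{2}\right)$)
$c{\left(M \right)} = - \frac{M}{3}$
$O{\left(r,H \right)} = 9 H + 9 r$ ($O{\left(r,H \right)} = 9 \left(r + H\right) = 9 \left(H + r\right) = 9 H + 9 r$)
$\left(c{\left(A{\left(1,4 \right)} \right)} + \frac{1}{s{\left(-12,-21 \right)} - 1228}\right) + O{\left(-45,37 \right)} = \left(\left(- \frac{1}{3}\right) 4 + \frac{1}{\left(3 - \frac{\left(-21\right)^{2} \left(2 + \left(-21\right)^{2} + 6 \left(-21\right)\right)}{4}\right) - 1228}\right) + \left(9 \cdot 37 + 9 \left(-45\right)\right) = \left(- \frac{4}{3} + \frac{1}{\left(3 - \frac{441 \left(2 + 441 - 126\right)}{4}\right) - 1228}\right) + \left(333 - 405\right) = \left(- \frac{4}{3} + \frac{1}{\left(3 - \frac{441}{4} \cdot 317\right) - 1228}\right) - 72 = \left(- \frac{4}{3} + \frac{1}{\left(3 - \frac{139797}{4}\right) - 1228}\right) - 72 = \left(- \frac{4}{3} + \frac{1}{- \frac{139785}{4} - 1228}\right) - 72 = \left(- \frac{4}{3} + \frac{1}{- \frac{144697}{4}}\right) - 72 = \left(- \frac{4}{3} - \frac{4}{144697}\right) - 72 = - \frac{578800}{434091} - 72 = - \frac{31833352}{434091}$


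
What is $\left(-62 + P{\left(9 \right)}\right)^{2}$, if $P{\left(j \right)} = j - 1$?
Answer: $2916$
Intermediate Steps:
$P{\left(j \right)} = -1 + j$
$\left(-62 + P{\left(9 \right)}\right)^{2} = \left(-62 + \left(-1 + 9\right)\right)^{2} = \left(-62 + 8\right)^{2} = \left(-54\right)^{2} = 2916$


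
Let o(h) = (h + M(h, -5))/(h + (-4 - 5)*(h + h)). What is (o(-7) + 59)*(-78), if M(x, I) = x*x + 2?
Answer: -551070/119 ≈ -4630.8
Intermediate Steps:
M(x, I) = 2 + x² (M(x, I) = x² + 2 = 2 + x²)
o(h) = -(2 + h + h²)/(17*h) (o(h) = (h + (2 + h²))/(h + (-4 - 5)*(h + h)) = (2 + h + h²)/(h - 18*h) = (2 + h + h²)/((-17*h)) = (2 + h + h²)*(-1/(17*h)) = -(2 + h + h²)/(17*h))
(o(-7) + 59)*(-78) = ((1/17)*(-2 - 1*(-7) - 1*(-7)²)/(-7) + 59)*(-78) = ((1/17)*(-⅐)*(-2 + 7 - 1*49) + 59)*(-78) = ((1/17)*(-⅐)*(-2 + 7 - 49) + 59)*(-78) = ((1/17)*(-⅐)*(-44) + 59)*(-78) = (44/119 + 59)*(-78) = (7065/119)*(-78) = -551070/119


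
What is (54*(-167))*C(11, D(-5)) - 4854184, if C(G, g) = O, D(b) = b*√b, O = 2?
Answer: -4872220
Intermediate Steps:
D(b) = b^(3/2)
C(G, g) = 2
(54*(-167))*C(11, D(-5)) - 4854184 = (54*(-167))*2 - 4854184 = -9018*2 - 4854184 = -18036 - 4854184 = -4872220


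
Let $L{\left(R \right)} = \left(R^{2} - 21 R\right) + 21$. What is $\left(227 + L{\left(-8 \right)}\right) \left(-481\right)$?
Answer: $-230880$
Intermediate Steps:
$L{\left(R \right)} = 21 + R^{2} - 21 R$
$\left(227 + L{\left(-8 \right)}\right) \left(-481\right) = \left(227 + \left(21 + \left(-8\right)^{2} - -168\right)\right) \left(-481\right) = \left(227 + \left(21 + 64 + 168\right)\right) \left(-481\right) = \left(227 + 253\right) \left(-481\right) = 480 \left(-481\right) = -230880$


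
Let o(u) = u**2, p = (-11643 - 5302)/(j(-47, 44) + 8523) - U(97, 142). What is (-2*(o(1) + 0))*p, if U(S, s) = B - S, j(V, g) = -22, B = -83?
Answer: -3026470/8501 ≈ -356.01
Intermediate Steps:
U(S, s) = -83 - S
p = 1513235/8501 (p = (-11643 - 5302)/(-22 + 8523) - (-83 - 1*97) = -16945/8501 - (-83 - 97) = -16945*1/8501 - 1*(-180) = -16945/8501 + 180 = 1513235/8501 ≈ 178.01)
(-2*(o(1) + 0))*p = -2*(1**2 + 0)*(1513235/8501) = -2*(1 + 0)*(1513235/8501) = -2*1*(1513235/8501) = -2*1513235/8501 = -3026470/8501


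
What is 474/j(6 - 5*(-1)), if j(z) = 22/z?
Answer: 237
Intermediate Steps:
474/j(6 - 5*(-1)) = 474/((22/(6 - 5*(-1)))) = 474/((22/(6 - 1*(-5)))) = 474/((22/(6 + 5))) = 474/((22/11)) = 474/((22*(1/11))) = 474/2 = 474*(½) = 237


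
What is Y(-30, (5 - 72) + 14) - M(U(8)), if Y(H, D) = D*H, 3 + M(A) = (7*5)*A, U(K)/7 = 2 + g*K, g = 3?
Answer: -4777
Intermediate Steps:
U(K) = 14 + 21*K (U(K) = 7*(2 + 3*K) = 14 + 21*K)
M(A) = -3 + 35*A (M(A) = -3 + (7*5)*A = -3 + 35*A)
Y(-30, (5 - 72) + 14) - M(U(8)) = ((5 - 72) + 14)*(-30) - (-3 + 35*(14 + 21*8)) = (-67 + 14)*(-30) - (-3 + 35*(14 + 168)) = -53*(-30) - (-3 + 35*182) = 1590 - (-3 + 6370) = 1590 - 1*6367 = 1590 - 6367 = -4777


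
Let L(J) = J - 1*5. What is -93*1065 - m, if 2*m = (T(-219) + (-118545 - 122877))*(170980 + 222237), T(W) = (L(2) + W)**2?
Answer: 37775864928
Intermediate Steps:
L(J) = -5 + J (L(J) = J - 5 = -5 + J)
T(W) = (-3 + W)**2 (T(W) = ((-5 + 2) + W)**2 = (-3 + W)**2)
m = -37775963973 (m = (((-3 - 219)**2 + (-118545 - 122877))*(170980 + 222237))/2 = (((-222)**2 - 241422)*393217)/2 = ((49284 - 241422)*393217)/2 = (-192138*393217)/2 = (1/2)*(-75551927946) = -37775963973)
-93*1065 - m = -93*1065 - 1*(-37775963973) = -99045 + 37775963973 = 37775864928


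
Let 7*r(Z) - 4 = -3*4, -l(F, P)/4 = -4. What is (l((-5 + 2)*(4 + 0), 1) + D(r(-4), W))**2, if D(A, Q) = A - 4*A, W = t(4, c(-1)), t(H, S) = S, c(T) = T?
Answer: 18496/49 ≈ 377.47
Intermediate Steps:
l(F, P) = 16 (l(F, P) = -4*(-4) = 16)
W = -1
r(Z) = -8/7 (r(Z) = 4/7 + (-3*4)/7 = 4/7 + (1/7)*(-12) = 4/7 - 12/7 = -8/7)
D(A, Q) = -3*A
(l((-5 + 2)*(4 + 0), 1) + D(r(-4), W))**2 = (16 - 3*(-8/7))**2 = (16 + 24/7)**2 = (136/7)**2 = 18496/49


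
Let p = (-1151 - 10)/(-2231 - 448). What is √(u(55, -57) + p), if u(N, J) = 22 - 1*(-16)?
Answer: √30648653/893 ≈ 6.1995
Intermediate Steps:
u(N, J) = 38 (u(N, J) = 22 + 16 = 38)
p = 387/893 (p = -1161/(-2679) = -1161*(-1/2679) = 387/893 ≈ 0.43337)
√(u(55, -57) + p) = √(38 + 387/893) = √(34321/893) = √30648653/893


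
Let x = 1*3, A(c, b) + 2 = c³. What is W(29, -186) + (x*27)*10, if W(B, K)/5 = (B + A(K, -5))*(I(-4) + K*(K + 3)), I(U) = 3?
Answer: -1095240069135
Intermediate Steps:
A(c, b) = -2 + c³
W(B, K) = 5*(3 + K*(3 + K))*(-2 + B + K³) (W(B, K) = 5*((B + (-2 + K³))*(3 + K*(K + 3))) = 5*((-2 + B + K³)*(3 + K*(3 + K))) = 5*((3 + K*(3 + K))*(-2 + B + K³)) = 5*(3 + K*(3 + K))*(-2 + B + K³))
x = 3
W(29, -186) + (x*27)*10 = (-30 + 15*29 + 15*(-186)³ + 5*29*(-186)² + 5*(-186)²*(-2 + (-186)³) + 15*29*(-186) + 15*(-186)*(-2 + (-186)³)) + (3*27)*10 = (-30 + 435 + 15*(-6434856) + 5*29*34596 + 5*34596*(-2 - 6434856) - 80910 + 15*(-186)*(-2 - 6434856)) + 81*10 = (-30 + 435 - 96522840 + 5016420 + 5*34596*(-6434858) - 80910 + 15*(-186)*(-6434858)) + 810 = (-30 + 435 - 96522840 + 5016420 - 1113101736840 - 80910 + 17953253820) + 810 = -1095240069945 + 810 = -1095240069135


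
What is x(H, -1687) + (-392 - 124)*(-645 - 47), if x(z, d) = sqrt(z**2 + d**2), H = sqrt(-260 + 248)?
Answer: 357072 + sqrt(2845957) ≈ 3.5876e+5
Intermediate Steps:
H = 2*I*sqrt(3) (H = sqrt(-12) = 2*I*sqrt(3) ≈ 3.4641*I)
x(z, d) = sqrt(d**2 + z**2)
x(H, -1687) + (-392 - 124)*(-645 - 47) = sqrt((-1687)**2 + (2*I*sqrt(3))**2) + (-392 - 124)*(-645 - 47) = sqrt(2845969 - 12) - 516*(-692) = sqrt(2845957) + 357072 = 357072 + sqrt(2845957)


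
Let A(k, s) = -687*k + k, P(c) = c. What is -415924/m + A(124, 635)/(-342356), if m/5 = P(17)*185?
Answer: -5037730198/192269575 ≈ -26.201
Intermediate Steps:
A(k, s) = -686*k
m = 15725 (m = 5*(17*185) = 5*3145 = 15725)
-415924/m + A(124, 635)/(-342356) = -415924/15725 - 686*124/(-342356) = -415924*1/15725 - 85064*(-1/342356) = -415924/15725 + 3038/12227 = -5037730198/192269575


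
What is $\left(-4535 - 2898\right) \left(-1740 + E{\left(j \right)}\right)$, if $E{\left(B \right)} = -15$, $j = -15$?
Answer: $13044915$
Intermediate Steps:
$\left(-4535 - 2898\right) \left(-1740 + E{\left(j \right)}\right) = \left(-4535 - 2898\right) \left(-1740 - 15\right) = \left(-7433\right) \left(-1755\right) = 13044915$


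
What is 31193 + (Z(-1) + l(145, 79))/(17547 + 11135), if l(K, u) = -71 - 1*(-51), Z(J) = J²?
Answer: 894677607/28682 ≈ 31193.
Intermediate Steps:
l(K, u) = -20 (l(K, u) = -71 + 51 = -20)
31193 + (Z(-1) + l(145, 79))/(17547 + 11135) = 31193 + ((-1)² - 20)/(17547 + 11135) = 31193 + (1 - 20)/28682 = 31193 - 19*1/28682 = 31193 - 19/28682 = 894677607/28682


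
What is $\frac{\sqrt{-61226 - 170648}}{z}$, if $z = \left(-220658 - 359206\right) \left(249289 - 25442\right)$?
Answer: $- \frac{i \sqrt{231874}}{129800816808} \approx - 3.7098 \cdot 10^{-9} i$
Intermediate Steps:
$z = -129800816808$ ($z = \left(-579864\right) 223847 = -129800816808$)
$\frac{\sqrt{-61226 - 170648}}{z} = \frac{\sqrt{-61226 - 170648}}{-129800816808} = \sqrt{-61226 - 170648} \left(- \frac{1}{129800816808}\right) = \sqrt{-231874} \left(- \frac{1}{129800816808}\right) = i \sqrt{231874} \left(- \frac{1}{129800816808}\right) = - \frac{i \sqrt{231874}}{129800816808}$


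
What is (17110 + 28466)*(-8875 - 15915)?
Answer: -1129829040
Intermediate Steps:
(17110 + 28466)*(-8875 - 15915) = 45576*(-24790) = -1129829040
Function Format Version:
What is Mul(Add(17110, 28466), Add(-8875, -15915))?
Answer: -1129829040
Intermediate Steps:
Mul(Add(17110, 28466), Add(-8875, -15915)) = Mul(45576, -24790) = -1129829040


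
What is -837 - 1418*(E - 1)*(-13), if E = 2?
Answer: 17597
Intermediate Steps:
-837 - 1418*(E - 1)*(-13) = -837 - 1418*(2 - 1)*(-13) = -837 - 1418*(-13) = -837 + 18434 = 17597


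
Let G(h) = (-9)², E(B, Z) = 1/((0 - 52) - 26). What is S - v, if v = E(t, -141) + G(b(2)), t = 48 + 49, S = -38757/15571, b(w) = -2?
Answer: -101385053/1214538 ≈ -83.476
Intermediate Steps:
S = -38757/15571 (S = -38757*1/15571 = -38757/15571 ≈ -2.4891)
t = 97
E(B, Z) = -1/78 (E(B, Z) = 1/(-52 - 26) = 1/(-78) = -1/78)
G(h) = 81
v = 6317/78 (v = -1/78 + 81 = 6317/78 ≈ 80.987)
S - v = -38757/15571 - 1*6317/78 = -38757/15571 - 6317/78 = -101385053/1214538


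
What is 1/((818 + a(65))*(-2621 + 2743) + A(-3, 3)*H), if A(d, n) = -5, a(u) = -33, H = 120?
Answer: 1/95170 ≈ 1.0508e-5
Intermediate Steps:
1/((818 + a(65))*(-2621 + 2743) + A(-3, 3)*H) = 1/((818 - 33)*(-2621 + 2743) - 5*120) = 1/(785*122 - 600) = 1/(95770 - 600) = 1/95170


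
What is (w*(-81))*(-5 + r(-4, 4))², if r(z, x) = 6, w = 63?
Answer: -5103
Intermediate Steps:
(w*(-81))*(-5 + r(-4, 4))² = (63*(-81))*(-5 + 6)² = -5103*1² = -5103*1 = -5103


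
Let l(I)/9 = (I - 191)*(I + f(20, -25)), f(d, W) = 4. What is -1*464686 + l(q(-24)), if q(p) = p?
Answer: -425986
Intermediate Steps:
l(I) = 9*(-191 + I)*(4 + I) (l(I) = 9*((I - 191)*(I + 4)) = 9*((-191 + I)*(4 + I)) = 9*(-191 + I)*(4 + I))
-1*464686 + l(q(-24)) = -1*464686 + (-6876 - 1683*(-24) + 9*(-24)²) = -464686 + (-6876 + 40392 + 9*576) = -464686 + (-6876 + 40392 + 5184) = -464686 + 38700 = -425986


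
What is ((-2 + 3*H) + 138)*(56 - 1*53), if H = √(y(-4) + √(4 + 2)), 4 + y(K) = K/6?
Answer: 408 + 3*√(-42 + 9*√6) ≈ 408.0 + 13.401*I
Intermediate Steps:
y(K) = -4 + K/6
H = √(-14/3 + √6) (H = √((-4 + (⅙)*(-4)) + √(4 + 2)) = √((-4 - ⅔) + √6) = √(-14/3 + √6) ≈ 1.489*I)
((-2 + 3*H) + 138)*(56 - 1*53) = ((-2 + 3*(√(-42 + 9*√6)/3)) + 138)*(56 - 1*53) = ((-2 + √(-42 + 9*√6)) + 138)*(56 - 53) = (136 + √(-42 + 9*√6))*3 = 408 + 3*√(-42 + 9*√6)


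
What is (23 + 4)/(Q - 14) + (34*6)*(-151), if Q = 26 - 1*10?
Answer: -61581/2 ≈ -30791.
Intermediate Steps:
Q = 16 (Q = 26 - 10 = 16)
(23 + 4)/(Q - 14) + (34*6)*(-151) = (23 + 4)/(16 - 14) + (34*6)*(-151) = 27/2 + 204*(-151) = 27*(½) - 30804 = 27/2 - 30804 = -61581/2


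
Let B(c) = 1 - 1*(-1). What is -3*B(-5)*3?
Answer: -18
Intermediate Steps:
B(c) = 2 (B(c) = 1 + 1 = 2)
-3*B(-5)*3 = -3*2*3 = -6*3 = -18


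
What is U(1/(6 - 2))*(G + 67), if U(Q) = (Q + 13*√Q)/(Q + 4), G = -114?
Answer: -1269/17 ≈ -74.647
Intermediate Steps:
U(Q) = (Q + 13*√Q)/(4 + Q)
U(1/(6 - 2))*(G + 67) = ((1/(6 - 2) + 13*√(1/(6 - 2)))/(4 + 1/(6 - 2)))*(-114 + 67) = ((1/4 + 13*√(1/4))/(4 + 1/4))*(-47) = ((¼ + 13*√(¼))/(4 + ¼))*(-47) = ((¼ + 13*(½))/(17/4))*(-47) = (4*(¼ + 13/2)/17)*(-47) = ((4/17)*(27/4))*(-47) = (27/17)*(-47) = -1269/17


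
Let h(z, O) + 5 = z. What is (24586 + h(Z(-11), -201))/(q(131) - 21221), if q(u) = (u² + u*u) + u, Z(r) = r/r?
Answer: 12291/6616 ≈ 1.8578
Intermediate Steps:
Z(r) = 1
h(z, O) = -5 + z
q(u) = u + 2*u² (q(u) = (u² + u²) + u = 2*u² + u = u + 2*u²)
(24586 + h(Z(-11), -201))/(q(131) - 21221) = (24586 + (-5 + 1))/(131*(1 + 2*131) - 21221) = (24586 - 4)/(131*(1 + 262) - 21221) = 24582/(131*263 - 21221) = 24582/(34453 - 21221) = 24582/13232 = 24582*(1/13232) = 12291/6616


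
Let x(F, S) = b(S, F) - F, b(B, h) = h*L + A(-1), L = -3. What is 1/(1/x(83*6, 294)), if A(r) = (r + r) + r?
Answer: -1995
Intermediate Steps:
A(r) = 3*r (A(r) = 2*r + r = 3*r)
b(B, h) = -3 - 3*h (b(B, h) = h*(-3) + 3*(-1) = -3*h - 3 = -3 - 3*h)
x(F, S) = -3 - 4*F (x(F, S) = (-3 - 3*F) - F = -3 - 4*F)
1/(1/x(83*6, 294)) = 1/(1/(-3 - 332*6)) = 1/(1/(-3 - 4*498)) = 1/(1/(-3 - 1992)) = 1/(1/(-1995)) = 1/(-1/1995) = -1995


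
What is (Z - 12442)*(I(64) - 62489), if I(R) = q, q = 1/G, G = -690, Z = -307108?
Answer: 1377816868505/69 ≈ 1.9968e+10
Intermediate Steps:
q = -1/690 (q = 1/(-690) = -1/690 ≈ -0.0014493)
I(R) = -1/690
(Z - 12442)*(I(64) - 62489) = (-307108 - 12442)*(-1/690 - 62489) = -319550*(-43117411/690) = 1377816868505/69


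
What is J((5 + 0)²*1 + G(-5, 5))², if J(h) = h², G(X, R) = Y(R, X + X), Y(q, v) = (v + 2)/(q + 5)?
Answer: 214358881/625 ≈ 3.4297e+5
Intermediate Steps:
Y(q, v) = (2 + v)/(5 + q)
G(X, R) = (2 + 2*X)/(5 + R) (G(X, R) = (2 + (X + X))/(5 + R) = (2 + 2*X)/(5 + R))
J((5 + 0)²*1 + G(-5, 5))² = (((5 + 0)²*1 + 2*(1 - 5)/(5 + 5))²)² = ((5²*1 + 2*(-4)/10)²)² = ((25*1 + 2*(⅒)*(-4))²)² = ((25 - ⅘)²)² = ((121/5)²)² = (14641/25)² = 214358881/625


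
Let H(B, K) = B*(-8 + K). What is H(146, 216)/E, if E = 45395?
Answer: 30368/45395 ≈ 0.66897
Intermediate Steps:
H(146, 216)/E = (146*(-8 + 216))/45395 = (146*208)*(1/45395) = 30368*(1/45395) = 30368/45395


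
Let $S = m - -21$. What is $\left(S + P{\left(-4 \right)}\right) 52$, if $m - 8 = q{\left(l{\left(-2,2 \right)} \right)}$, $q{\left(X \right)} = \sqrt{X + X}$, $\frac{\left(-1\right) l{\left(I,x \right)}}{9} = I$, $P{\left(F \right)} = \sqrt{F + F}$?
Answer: $1820 + 104 i \sqrt{2} \approx 1820.0 + 147.08 i$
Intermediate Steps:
$P{\left(F \right)} = \sqrt{2} \sqrt{F}$ ($P{\left(F \right)} = \sqrt{2 F} = \sqrt{2} \sqrt{F}$)
$l{\left(I,x \right)} = - 9 I$
$q{\left(X \right)} = \sqrt{2} \sqrt{X}$ ($q{\left(X \right)} = \sqrt{2 X} = \sqrt{2} \sqrt{X}$)
$m = 14$ ($m = 8 + \sqrt{2} \sqrt{\left(-9\right) \left(-2\right)} = 8 + \sqrt{2} \sqrt{18} = 8 + \sqrt{2} \cdot 3 \sqrt{2} = 8 + 6 = 14$)
$S = 35$ ($S = 14 - -21 = 14 + 21 = 35$)
$\left(S + P{\left(-4 \right)}\right) 52 = \left(35 + \sqrt{2} \sqrt{-4}\right) 52 = \left(35 + \sqrt{2} \cdot 2 i\right) 52 = \left(35 + 2 i \sqrt{2}\right) 52 = 1820 + 104 i \sqrt{2}$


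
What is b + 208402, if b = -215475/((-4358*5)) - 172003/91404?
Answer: 41508878526185/199169316 ≈ 2.0841e+5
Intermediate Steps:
b = 1594733153/199169316 (b = -215475/(-21790) - 172003*1/91404 = -215475*(-1/21790) - 172003/91404 = 43095/4358 - 172003/91404 = 1594733153/199169316 ≈ 8.0069)
b + 208402 = 1594733153/199169316 + 208402 = 41508878526185/199169316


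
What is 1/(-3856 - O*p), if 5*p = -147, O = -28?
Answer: -5/23396 ≈ -0.00021371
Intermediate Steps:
p = -147/5 (p = (1/5)*(-147) = -147/5 ≈ -29.400)
1/(-3856 - O*p) = 1/(-3856 - (-28)*(-147)/5) = 1/(-3856 - 1*4116/5) = 1/(-3856 - 4116/5) = 1/(-23396/5) = -5/23396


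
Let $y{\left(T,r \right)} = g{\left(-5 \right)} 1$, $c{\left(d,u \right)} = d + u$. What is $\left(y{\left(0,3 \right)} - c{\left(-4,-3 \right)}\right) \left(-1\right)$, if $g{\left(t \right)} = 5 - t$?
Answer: $-17$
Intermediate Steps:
$y{\left(T,r \right)} = 10$ ($y{\left(T,r \right)} = \left(5 - -5\right) 1 = \left(5 + 5\right) 1 = 10 \cdot 1 = 10$)
$\left(y{\left(0,3 \right)} - c{\left(-4,-3 \right)}\right) \left(-1\right) = \left(10 - \left(-4 - 3\right)\right) \left(-1\right) = \left(10 - -7\right) \left(-1\right) = \left(10 + 7\right) \left(-1\right) = 17 \left(-1\right) = -17$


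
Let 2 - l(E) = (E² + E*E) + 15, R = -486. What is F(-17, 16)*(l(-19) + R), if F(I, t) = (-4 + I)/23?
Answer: 25641/23 ≈ 1114.8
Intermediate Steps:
l(E) = -13 - 2*E² (l(E) = 2 - ((E² + E*E) + 15) = 2 - ((E² + E²) + 15) = 2 - (2*E² + 15) = 2 - (15 + 2*E²) = 2 + (-15 - 2*E²) = -13 - 2*E²)
F(I, t) = -4/23 + I/23 (F(I, t) = (-4 + I)*(1/23) = -4/23 + I/23)
F(-17, 16)*(l(-19) + R) = (-4/23 + (1/23)*(-17))*((-13 - 2*(-19)²) - 486) = (-4/23 - 17/23)*((-13 - 2*361) - 486) = -21*((-13 - 722) - 486)/23 = -21*(-735 - 486)/23 = -21/23*(-1221) = 25641/23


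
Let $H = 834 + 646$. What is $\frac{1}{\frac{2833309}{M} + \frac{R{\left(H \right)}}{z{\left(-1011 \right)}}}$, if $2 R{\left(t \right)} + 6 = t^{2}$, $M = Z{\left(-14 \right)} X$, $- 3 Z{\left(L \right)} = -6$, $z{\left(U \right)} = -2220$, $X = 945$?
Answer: $\frac{27972}{28133491} \approx 0.00099426$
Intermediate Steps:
$Z{\left(L \right)} = 2$ ($Z{\left(L \right)} = \left(- \frac{1}{3}\right) \left(-6\right) = 2$)
$H = 1480$
$M = 1890$ ($M = 2 \cdot 945 = 1890$)
$R{\left(t \right)} = -3 + \frac{t^{2}}{2}$
$\frac{1}{\frac{2833309}{M} + \frac{R{\left(H \right)}}{z{\left(-1011 \right)}}} = \frac{1}{\frac{2833309}{1890} + \frac{-3 + \frac{1480^{2}}{2}}{-2220}} = \frac{1}{2833309 \cdot \frac{1}{1890} + \left(-3 + \frac{1}{2} \cdot 2190400\right) \left(- \frac{1}{2220}\right)} = \frac{1}{\frac{2833309}{1890} + \left(-3 + 1095200\right) \left(- \frac{1}{2220}\right)} = \frac{1}{\frac{2833309}{1890} + 1095197 \left(- \frac{1}{2220}\right)} = \frac{1}{\frac{2833309}{1890} - \frac{1095197}{2220}} = \frac{1}{\frac{28133491}{27972}} = \frac{27972}{28133491}$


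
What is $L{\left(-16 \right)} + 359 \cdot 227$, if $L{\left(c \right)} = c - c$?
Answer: $81493$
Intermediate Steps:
$L{\left(c \right)} = 0$
$L{\left(-16 \right)} + 359 \cdot 227 = 0 + 359 \cdot 227 = 0 + 81493 = 81493$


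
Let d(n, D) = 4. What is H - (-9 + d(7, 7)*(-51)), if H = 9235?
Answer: 9448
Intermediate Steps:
H - (-9 + d(7, 7)*(-51)) = 9235 - (-9 + 4*(-51)) = 9235 - (-9 - 204) = 9235 - 1*(-213) = 9235 + 213 = 9448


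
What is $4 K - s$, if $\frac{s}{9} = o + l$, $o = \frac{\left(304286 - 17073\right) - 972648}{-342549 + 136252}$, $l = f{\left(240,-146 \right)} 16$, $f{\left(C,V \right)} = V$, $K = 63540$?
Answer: $\frac{56763464733}{206297} \approx 2.7515 \cdot 10^{5}$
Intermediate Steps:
$l = -2336$ ($l = \left(-146\right) 16 = -2336$)
$o = \frac{685435}{206297}$ ($o = \frac{287213 - 972648}{-206297} = \left(-685435\right) \left(- \frac{1}{206297}\right) = \frac{685435}{206297} \approx 3.3226$)
$s = - \frac{4331019213}{206297}$ ($s = 9 \left(\frac{685435}{206297} - 2336\right) = 9 \left(- \frac{481224357}{206297}\right) = - \frac{4331019213}{206297} \approx -20994.0$)
$4 K - s = 4 \cdot 63540 - - \frac{4331019213}{206297} = 254160 + \frac{4331019213}{206297} = \frac{56763464733}{206297}$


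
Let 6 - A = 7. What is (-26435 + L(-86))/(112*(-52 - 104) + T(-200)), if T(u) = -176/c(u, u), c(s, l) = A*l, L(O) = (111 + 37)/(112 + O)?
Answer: 8589525/5678686 ≈ 1.5126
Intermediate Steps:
A = -1 (A = 6 - 1*7 = 6 - 7 = -1)
L(O) = 148/(112 + O)
c(s, l) = -l
T(u) = 176/u (T(u) = -176*(-1/u) = -(-176)/u = 176/u)
(-26435 + L(-86))/(112*(-52 - 104) + T(-200)) = (-26435 + 148/(112 - 86))/(112*(-52 - 104) + 176/(-200)) = (-26435 + 148/26)/(112*(-156) + 176*(-1/200)) = (-26435 + 148*(1/26))/(-17472 - 22/25) = (-26435 + 74/13)/(-436822/25) = -343581/13*(-25/436822) = 8589525/5678686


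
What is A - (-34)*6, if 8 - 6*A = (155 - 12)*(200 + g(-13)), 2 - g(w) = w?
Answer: -29513/6 ≈ -4918.8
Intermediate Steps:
g(w) = 2 - w
A = -30737/6 (A = 4/3 - (155 - 12)*(200 + (2 - 1*(-13)))/6 = 4/3 - 143*(200 + (2 + 13))/6 = 4/3 - 143*(200 + 15)/6 = 4/3 - 143*215/6 = 4/3 - 1/6*30745 = 4/3 - 30745/6 = -30737/6 ≈ -5122.8)
A - (-34)*6 = -30737/6 - (-34)*6 = -30737/6 - 1*(-204) = -30737/6 + 204 = -29513/6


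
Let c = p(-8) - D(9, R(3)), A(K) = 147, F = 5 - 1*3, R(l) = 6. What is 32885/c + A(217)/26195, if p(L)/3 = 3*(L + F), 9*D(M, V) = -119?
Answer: -7752749226/9613565 ≈ -806.44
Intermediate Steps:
F = 2 (F = 5 - 3 = 2)
D(M, V) = -119/9 (D(M, V) = (⅑)*(-119) = -119/9)
p(L) = 18 + 9*L (p(L) = 3*(3*(L + 2)) = 3*(3*(2 + L)) = 3*(6 + 3*L) = 18 + 9*L)
c = -367/9 (c = (18 + 9*(-8)) - 1*(-119/9) = (18 - 72) + 119/9 = -54 + 119/9 = -367/9 ≈ -40.778)
32885/c + A(217)/26195 = 32885/(-367/9) + 147/26195 = 32885*(-9/367) + 147*(1/26195) = -295965/367 + 147/26195 = -7752749226/9613565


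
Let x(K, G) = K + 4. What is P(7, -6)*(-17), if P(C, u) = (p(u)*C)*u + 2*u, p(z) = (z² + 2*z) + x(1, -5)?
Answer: 20910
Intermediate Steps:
x(K, G) = 4 + K
p(z) = 5 + z² + 2*z (p(z) = (z² + 2*z) + (4 + 1) = (z² + 2*z) + 5 = 5 + z² + 2*z)
P(C, u) = 2*u + C*u*(5 + u² + 2*u) (P(C, u) = ((5 + u² + 2*u)*C)*u + 2*u = (C*(5 + u² + 2*u))*u + 2*u = C*u*(5 + u² + 2*u) + 2*u = 2*u + C*u*(5 + u² + 2*u))
P(7, -6)*(-17) = -6*(2 + 7*(5 + (-6)² + 2*(-6)))*(-17) = -6*(2 + 7*(5 + 36 - 12))*(-17) = -6*(2 + 7*29)*(-17) = -6*(2 + 203)*(-17) = -6*205*(-17) = -1230*(-17) = 20910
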